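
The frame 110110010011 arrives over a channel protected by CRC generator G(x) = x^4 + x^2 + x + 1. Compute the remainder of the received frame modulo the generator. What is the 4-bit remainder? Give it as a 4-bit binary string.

1000

Modulo-2 division of 110110010011 by 10111:
  pos 0: 11011 XOR 10111 = 01100
  pos 1: 11000 XOR 10111 = 01111
  pos 2: 11110 XOR 10111 = 01001
  pos 3: 10011 XOR 10111 = 00100
  pos 5: 10000 XOR 10111 = 00111
  pos 7: 11111 XOR 10111 = 01000
Remainder = 1000 (nonzero — an error is detected).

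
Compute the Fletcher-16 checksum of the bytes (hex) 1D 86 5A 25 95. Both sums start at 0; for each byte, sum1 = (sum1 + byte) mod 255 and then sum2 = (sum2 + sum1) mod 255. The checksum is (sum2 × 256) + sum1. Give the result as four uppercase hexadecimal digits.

Running sums (mod 255):
  after byte 0 (1D): sum1=29, sum2=29
  after byte 1 (86): sum1=163, sum2=192
  after byte 2 (5A): sum1=253, sum2=190
  after byte 3 (25): sum1=35, sum2=225
  after byte 4 (95): sum1=184, sum2=154
Checksum = sum2·256 + sum1 = 154·256 + 184 = 39608 = 0x9AB8.

9AB8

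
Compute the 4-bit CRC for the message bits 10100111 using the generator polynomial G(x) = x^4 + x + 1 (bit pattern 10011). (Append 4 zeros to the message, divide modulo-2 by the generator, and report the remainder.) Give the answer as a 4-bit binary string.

1101

Append 4 zeros: 101001110000. Divide by 10011 (XOR where the leading bit is 1):
  pos 0: 10100 XOR 10011 = 00111
  pos 2: 11111 XOR 10011 = 01100
  pos 3: 11001 XOR 10011 = 01010
  pos 4: 10100 XOR 10011 = 00111
  pos 6: 11100 XOR 10011 = 01111
  pos 7: 11110 XOR 10011 = 01101
Remainder (last 4 bits) = 1101. This is the CRC / FCS.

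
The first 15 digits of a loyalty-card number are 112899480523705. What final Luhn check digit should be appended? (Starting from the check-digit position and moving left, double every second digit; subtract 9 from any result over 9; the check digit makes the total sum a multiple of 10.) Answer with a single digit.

3

Partial digits right→left: 5 0 7 3 2 5 0 8 4 9 9 8 2 1 1
Double every second digit counting from the check-digit position (so the 1st, 3rd, 5th, ... of the partial from the right).
  doubled (with −9 where >9): 1 5 4 0 8 9 4 2 → sum 33
  kept as-is: 0 3 5 8 9 8 1 → sum 34
Total = 33 + 34 = 67.
Check digit = (10 − (67 mod 10)) mod 10 = 3.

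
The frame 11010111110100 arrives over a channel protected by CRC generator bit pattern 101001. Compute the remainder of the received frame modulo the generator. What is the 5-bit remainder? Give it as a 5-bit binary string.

00000

Modulo-2 division of 11010111110100 by 101001:
  pos 0: 110101 XOR 101001 = 011100
  pos 1: 111001 XOR 101001 = 010000
  pos 2: 100001 XOR 101001 = 001000
  pos 4: 100011 XOR 101001 = 001010
  pos 6: 101001 XOR 101001 = 000000
Remainder = 00000 (zero — the frame passes the CRC check).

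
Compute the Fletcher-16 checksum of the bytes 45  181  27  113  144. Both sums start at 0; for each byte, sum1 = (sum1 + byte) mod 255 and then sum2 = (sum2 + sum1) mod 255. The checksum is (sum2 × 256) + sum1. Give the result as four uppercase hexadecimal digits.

7D00

Running sums (mod 255):
  after byte 0 (45): sum1=45, sum2=45
  after byte 1 (181): sum1=226, sum2=16
  after byte 2 (27): sum1=253, sum2=14
  after byte 3 (113): sum1=111, sum2=125
  after byte 4 (144): sum1=0, sum2=125
Checksum = sum2·256 + sum1 = 125·256 + 0 = 32000 = 0x7D00.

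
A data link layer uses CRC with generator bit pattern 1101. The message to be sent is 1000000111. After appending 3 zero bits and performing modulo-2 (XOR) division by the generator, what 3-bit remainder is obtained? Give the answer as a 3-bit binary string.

Append 3 zeros: 1000000111000. Divide by 1101 (XOR where the leading bit is 1):
  pos 0: 1000 XOR 1101 = 0101
  pos 1: 1010 XOR 1101 = 0111
  pos 2: 1110 XOR 1101 = 0011
  pos 4: 1101 XOR 1101 = 0000
  pos 8: 1100 XOR 1101 = 0001
Remainder (last 3 bits) = 010. This is the CRC / FCS.

010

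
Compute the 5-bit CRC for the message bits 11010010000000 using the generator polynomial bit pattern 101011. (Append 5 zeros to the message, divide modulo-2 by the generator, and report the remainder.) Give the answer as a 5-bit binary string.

Append 5 zeros: 1101001000000000000. Divide by 101011 (XOR where the leading bit is 1):
  pos 0: 110100 XOR 101011 = 011111
  pos 1: 111111 XOR 101011 = 010100
  pos 2: 101000 XOR 101011 = 000011
  pos 6: 110000 XOR 101011 = 011011
  pos 7: 110110 XOR 101011 = 011101
  pos 8: 111010 XOR 101011 = 010001
  pos 9: 100010 XOR 101011 = 001001
  pos 11: 100100 XOR 101011 = 001111
  pos 13: 111100 XOR 101011 = 010111
Remainder (last 5 bits) = 10111. This is the CRC / FCS.

10111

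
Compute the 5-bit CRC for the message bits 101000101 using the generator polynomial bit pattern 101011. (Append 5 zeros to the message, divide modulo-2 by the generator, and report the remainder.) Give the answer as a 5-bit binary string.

Append 5 zeros: 10100010100000. Divide by 101011 (XOR where the leading bit is 1):
  pos 0: 101000 XOR 101011 = 000011
  pos 4: 111010 XOR 101011 = 010001
  pos 5: 100010 XOR 101011 = 001001
  pos 7: 100100 XOR 101011 = 001111
Remainder (last 5 bits) = 11110. This is the CRC / FCS.

11110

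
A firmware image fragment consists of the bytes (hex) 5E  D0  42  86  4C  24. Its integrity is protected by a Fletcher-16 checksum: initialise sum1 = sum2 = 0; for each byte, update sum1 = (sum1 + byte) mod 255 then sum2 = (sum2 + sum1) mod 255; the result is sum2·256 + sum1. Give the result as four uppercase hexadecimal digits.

A368

Running sums (mod 255):
  after byte 0 (5E): sum1=94, sum2=94
  after byte 1 (D0): sum1=47, sum2=141
  after byte 2 (42): sum1=113, sum2=254
  after byte 3 (86): sum1=247, sum2=246
  after byte 4 (4C): sum1=68, sum2=59
  after byte 5 (24): sum1=104, sum2=163
Checksum = sum2·256 + sum1 = 163·256 + 104 = 41832 = 0xA368.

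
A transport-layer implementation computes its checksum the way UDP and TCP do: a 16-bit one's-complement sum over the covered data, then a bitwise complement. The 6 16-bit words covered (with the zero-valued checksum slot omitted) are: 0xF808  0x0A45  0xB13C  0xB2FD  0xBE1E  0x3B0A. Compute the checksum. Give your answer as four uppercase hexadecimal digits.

One's-complement addition (fold any carry out of bit 15 back into bit 0):
  0xF808 + 0x0A45 = 0x1024D → wrap carry → 0x024E
  0x024E + 0xB13C = 0x0B38A
  0xB38A + 0xB2FD = 0x16687 → wrap carry → 0x6688
  0x6688 + 0xBE1E = 0x124A6 → wrap carry → 0x24A7
  0x24A7 + 0x3B0A = 0x05FB1
One's-complement sum = 0x5FB1.
Checksum = ~0x5FB1 & 0xFFFF = 0xA04E.

A04E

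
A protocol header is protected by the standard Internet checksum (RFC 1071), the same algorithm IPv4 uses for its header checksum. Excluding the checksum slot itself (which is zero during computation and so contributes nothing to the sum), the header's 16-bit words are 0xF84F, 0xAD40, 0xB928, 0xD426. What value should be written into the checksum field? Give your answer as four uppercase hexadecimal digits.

One's-complement addition (fold any carry out of bit 15 back into bit 0):
  0xF84F + 0xAD40 = 0x1A58F → wrap carry → 0xA590
  0xA590 + 0xB928 = 0x15EB8 → wrap carry → 0x5EB9
  0x5EB9 + 0xD426 = 0x132DF → wrap carry → 0x32E0
One's-complement sum = 0x32E0.
Checksum = ~0x32E0 & 0xFFFF = 0xCD1F.

CD1F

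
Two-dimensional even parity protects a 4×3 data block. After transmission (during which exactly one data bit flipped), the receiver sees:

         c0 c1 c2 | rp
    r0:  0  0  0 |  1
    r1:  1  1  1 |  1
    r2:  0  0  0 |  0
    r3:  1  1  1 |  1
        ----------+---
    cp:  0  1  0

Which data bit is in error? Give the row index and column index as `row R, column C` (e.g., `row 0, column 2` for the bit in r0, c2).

row 0, column 1

Recompute each row's even parity and compare to rp:
  r0: data parity 0, sent rp 1 → mismatch
  r1: data parity 1, sent rp 1 → ok
  r2: data parity 0, sent rp 0 → ok
  r3: data parity 1, sent rp 1 → ok
Recompute each column's even parity and compare to cp:
  c0: data parity 0, sent cp 0 → ok
  c1: data parity 0, sent cp 1 → mismatch
  c2: data parity 0, sent cp 0 → ok
Exactly one row (r0) and one column (c1) fail → the flipped bit is at their intersection.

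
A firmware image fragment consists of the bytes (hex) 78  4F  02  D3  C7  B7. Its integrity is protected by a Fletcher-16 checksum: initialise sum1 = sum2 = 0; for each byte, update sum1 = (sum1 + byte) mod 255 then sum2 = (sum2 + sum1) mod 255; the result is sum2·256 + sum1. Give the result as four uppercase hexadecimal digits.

Running sums (mod 255):
  after byte 0 (78): sum1=120, sum2=120
  after byte 1 (4F): sum1=199, sum2=64
  after byte 2 (02): sum1=201, sum2=10
  after byte 3 (D3): sum1=157, sum2=167
  after byte 4 (C7): sum1=101, sum2=13
  after byte 5 (B7): sum1=29, sum2=42
Checksum = sum2·256 + sum1 = 42·256 + 29 = 10781 = 0x2A1D.

2A1D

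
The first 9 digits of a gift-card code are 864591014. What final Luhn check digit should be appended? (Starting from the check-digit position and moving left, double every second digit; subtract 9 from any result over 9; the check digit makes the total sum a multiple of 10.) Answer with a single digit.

Partial digits right→left: 4 1 0 1 9 5 4 6 8
Double every second digit counting from the check-digit position (so the 1st, 3rd, 5th, ... of the partial from the right).
  doubled (with −9 where >9): 8 0 9 8 7 → sum 32
  kept as-is: 1 1 5 6 → sum 13
Total = 32 + 13 = 45.
Check digit = (10 − (45 mod 10)) mod 10 = 5.

5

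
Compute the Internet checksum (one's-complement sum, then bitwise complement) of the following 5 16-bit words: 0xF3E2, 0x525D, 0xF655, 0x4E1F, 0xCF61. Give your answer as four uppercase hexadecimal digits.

One's-complement addition (fold any carry out of bit 15 back into bit 0):
  0xF3E2 + 0x525D = 0x1463F → wrap carry → 0x4640
  0x4640 + 0xF655 = 0x13C95 → wrap carry → 0x3C96
  0x3C96 + 0x4E1F = 0x08AB5
  0x8AB5 + 0xCF61 = 0x15A16 → wrap carry → 0x5A17
One's-complement sum = 0x5A17.
Checksum = ~0x5A17 & 0xFFFF = 0xA5E8.

A5E8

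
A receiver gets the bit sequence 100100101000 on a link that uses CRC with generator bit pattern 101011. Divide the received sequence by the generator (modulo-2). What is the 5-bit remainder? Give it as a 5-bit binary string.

Modulo-2 division of 100100101000 by 101011:
  pos 0: 100100 XOR 101011 = 001111
  pos 2: 111110 XOR 101011 = 010101
  pos 3: 101011 XOR 101011 = 000000
Remainder = 00000 (zero — the frame passes the CRC check).

00000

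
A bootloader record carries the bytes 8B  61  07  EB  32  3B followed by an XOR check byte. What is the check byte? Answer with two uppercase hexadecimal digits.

XOR the bytes together:
  start with 0x8B
  0x8B ⊕ 0x61 = 0xEA
  0xEA ⊕ 0x07 = 0xED
  0xED ⊕ 0xEB = 0x06
  0x06 ⊕ 0x32 = 0x34
  0x34 ⊕ 0x3B = 0x0F

0F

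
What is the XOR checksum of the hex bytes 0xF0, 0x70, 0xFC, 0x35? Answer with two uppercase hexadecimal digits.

XOR the bytes together:
  start with 0xF0
  0xF0 ⊕ 0x70 = 0x80
  0x80 ⊕ 0xFC = 0x7C
  0x7C ⊕ 0x35 = 0x49

49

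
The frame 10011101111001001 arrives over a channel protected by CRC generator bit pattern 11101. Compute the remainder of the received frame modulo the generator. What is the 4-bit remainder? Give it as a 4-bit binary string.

Modulo-2 division of 10011101111001001 by 11101:
  pos 0: 10011 XOR 11101 = 01110
  pos 1: 11101 XOR 11101 = 00000
  pos 7: 11110 XOR 11101 = 00011
  pos 10: 11010 XOR 11101 = 00111
  pos 12: 11101 XOR 11101 = 00000
Remainder = 0000 (zero — the frame passes the CRC check).

0000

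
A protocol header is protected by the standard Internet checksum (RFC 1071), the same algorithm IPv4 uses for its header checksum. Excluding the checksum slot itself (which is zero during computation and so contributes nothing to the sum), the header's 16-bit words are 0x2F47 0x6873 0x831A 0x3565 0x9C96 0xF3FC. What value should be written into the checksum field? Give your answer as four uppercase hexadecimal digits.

1F32

One's-complement addition (fold any carry out of bit 15 back into bit 0):
  0x2F47 + 0x6873 = 0x097BA
  0x97BA + 0x831A = 0x11AD4 → wrap carry → 0x1AD5
  0x1AD5 + 0x3565 = 0x0503A
  0x503A + 0x9C96 = 0x0ECD0
  0xECD0 + 0xF3FC = 0x1E0CC → wrap carry → 0xE0CD
One's-complement sum = 0xE0CD.
Checksum = ~0xE0CD & 0xFFFF = 0x1F32.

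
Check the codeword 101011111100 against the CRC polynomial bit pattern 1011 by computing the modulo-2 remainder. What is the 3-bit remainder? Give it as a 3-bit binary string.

Modulo-2 division of 101011111100 by 1011:
  pos 0: 1010 XOR 1011 = 0001
  pos 3: 1111 XOR 1011 = 0100
  pos 4: 1001 XOR 1011 = 0010
  pos 6: 1011 XOR 1011 = 0000
Remainder = 000 (zero — the frame passes the CRC check).

000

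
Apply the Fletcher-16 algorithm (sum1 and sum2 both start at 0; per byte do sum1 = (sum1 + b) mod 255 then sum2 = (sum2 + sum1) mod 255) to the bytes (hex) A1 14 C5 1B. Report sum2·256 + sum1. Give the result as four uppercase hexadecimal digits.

Running sums (mod 255):
  after byte 0 (A1): sum1=161, sum2=161
  after byte 1 (14): sum1=181, sum2=87
  after byte 2 (C5): sum1=123, sum2=210
  after byte 3 (1B): sum1=150, sum2=105
Checksum = sum2·256 + sum1 = 105·256 + 150 = 27030 = 0x6996.

6996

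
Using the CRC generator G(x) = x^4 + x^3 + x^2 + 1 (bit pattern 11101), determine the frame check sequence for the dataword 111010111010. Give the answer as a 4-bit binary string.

Append 4 zeros: 1110101110100000. Divide by 11101 (XOR where the leading bit is 1):
  pos 0: 11101 XOR 11101 = 00000
  pos 6: 11101 XOR 11101 = 00000
Remainder (last 4 bits) = 0000. This is the CRC / FCS.

0000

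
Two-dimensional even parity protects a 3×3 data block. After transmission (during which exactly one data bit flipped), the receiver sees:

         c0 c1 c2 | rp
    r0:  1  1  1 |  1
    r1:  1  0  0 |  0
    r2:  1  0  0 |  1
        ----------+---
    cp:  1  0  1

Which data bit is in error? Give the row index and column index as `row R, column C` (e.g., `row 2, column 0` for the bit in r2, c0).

Recompute each row's even parity and compare to rp:
  r0: data parity 1, sent rp 1 → ok
  r1: data parity 1, sent rp 0 → mismatch
  r2: data parity 1, sent rp 1 → ok
Recompute each column's even parity and compare to cp:
  c0: data parity 1, sent cp 1 → ok
  c1: data parity 1, sent cp 0 → mismatch
  c2: data parity 1, sent cp 1 → ok
Exactly one row (r1) and one column (c1) fail → the flipped bit is at their intersection.

row 1, column 1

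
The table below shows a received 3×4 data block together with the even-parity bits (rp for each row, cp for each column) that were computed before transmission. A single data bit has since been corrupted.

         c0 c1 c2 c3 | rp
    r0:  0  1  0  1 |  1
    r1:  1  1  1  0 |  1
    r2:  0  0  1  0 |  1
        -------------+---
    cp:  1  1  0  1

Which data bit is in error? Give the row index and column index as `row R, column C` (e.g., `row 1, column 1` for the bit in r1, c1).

Recompute each row's even parity and compare to rp:
  r0: data parity 0, sent rp 1 → mismatch
  r1: data parity 1, sent rp 1 → ok
  r2: data parity 1, sent rp 1 → ok
Recompute each column's even parity and compare to cp:
  c0: data parity 1, sent cp 1 → ok
  c1: data parity 0, sent cp 1 → mismatch
  c2: data parity 0, sent cp 0 → ok
  c3: data parity 1, sent cp 1 → ok
Exactly one row (r0) and one column (c1) fail → the flipped bit is at their intersection.

row 0, column 1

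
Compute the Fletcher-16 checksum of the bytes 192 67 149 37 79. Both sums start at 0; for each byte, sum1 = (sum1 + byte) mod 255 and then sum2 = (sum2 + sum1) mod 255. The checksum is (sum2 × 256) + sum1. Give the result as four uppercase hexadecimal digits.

2B0E

Running sums (mod 255):
  after byte 0 (192): sum1=192, sum2=192
  after byte 1 (67): sum1=4, sum2=196
  after byte 2 (149): sum1=153, sum2=94
  after byte 3 (37): sum1=190, sum2=29
  after byte 4 (79): sum1=14, sum2=43
Checksum = sum2·256 + sum1 = 43·256 + 14 = 11022 = 0x2B0E.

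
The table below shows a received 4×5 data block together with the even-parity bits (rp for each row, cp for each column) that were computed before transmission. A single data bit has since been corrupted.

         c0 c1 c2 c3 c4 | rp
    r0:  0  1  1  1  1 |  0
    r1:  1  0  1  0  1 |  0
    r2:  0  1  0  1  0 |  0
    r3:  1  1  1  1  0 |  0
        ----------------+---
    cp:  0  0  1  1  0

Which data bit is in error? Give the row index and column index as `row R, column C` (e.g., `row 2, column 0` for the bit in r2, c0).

row 1, column 1

Recompute each row's even parity and compare to rp:
  r0: data parity 0, sent rp 0 → ok
  r1: data parity 1, sent rp 0 → mismatch
  r2: data parity 0, sent rp 0 → ok
  r3: data parity 0, sent rp 0 → ok
Recompute each column's even parity and compare to cp:
  c0: data parity 0, sent cp 0 → ok
  c1: data parity 1, sent cp 0 → mismatch
  c2: data parity 1, sent cp 1 → ok
  c3: data parity 1, sent cp 1 → ok
  c4: data parity 0, sent cp 0 → ok
Exactly one row (r1) and one column (c1) fail → the flipped bit is at their intersection.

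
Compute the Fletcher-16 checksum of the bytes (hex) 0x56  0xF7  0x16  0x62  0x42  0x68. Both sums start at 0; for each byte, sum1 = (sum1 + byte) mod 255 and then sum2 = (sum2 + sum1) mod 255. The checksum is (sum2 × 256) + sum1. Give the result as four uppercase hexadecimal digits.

4A71

Running sums (mod 255):
  after byte 0 (0x56): sum1=86, sum2=86
  after byte 1 (0xF7): sum1=78, sum2=164
  after byte 2 (0x16): sum1=100, sum2=9
  after byte 3 (0x62): sum1=198, sum2=207
  after byte 4 (0x42): sum1=9, sum2=216
  after byte 5 (0x68): sum1=113, sum2=74
Checksum = sum2·256 + sum1 = 74·256 + 113 = 19057 = 0x4A71.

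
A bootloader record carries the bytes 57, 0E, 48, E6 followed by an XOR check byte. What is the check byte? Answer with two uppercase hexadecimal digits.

F7

XOR the bytes together:
  start with 0x57
  0x57 ⊕ 0x0E = 0x59
  0x59 ⊕ 0x48 = 0x11
  0x11 ⊕ 0xE6 = 0xF7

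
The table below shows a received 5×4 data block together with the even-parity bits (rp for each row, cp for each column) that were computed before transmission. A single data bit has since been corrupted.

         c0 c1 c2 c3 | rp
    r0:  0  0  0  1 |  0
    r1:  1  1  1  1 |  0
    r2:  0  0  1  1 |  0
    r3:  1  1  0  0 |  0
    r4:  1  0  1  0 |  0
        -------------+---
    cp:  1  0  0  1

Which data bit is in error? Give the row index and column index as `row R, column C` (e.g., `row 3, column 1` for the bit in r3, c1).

row 0, column 2

Recompute each row's even parity and compare to rp:
  r0: data parity 1, sent rp 0 → mismatch
  r1: data parity 0, sent rp 0 → ok
  r2: data parity 0, sent rp 0 → ok
  r3: data parity 0, sent rp 0 → ok
  r4: data parity 0, sent rp 0 → ok
Recompute each column's even parity and compare to cp:
  c0: data parity 1, sent cp 1 → ok
  c1: data parity 0, sent cp 0 → ok
  c2: data parity 1, sent cp 0 → mismatch
  c3: data parity 1, sent cp 1 → ok
Exactly one row (r0) and one column (c2) fail → the flipped bit is at their intersection.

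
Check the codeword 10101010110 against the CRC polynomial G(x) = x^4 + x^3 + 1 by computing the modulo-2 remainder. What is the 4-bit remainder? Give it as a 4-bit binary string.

0100

Modulo-2 division of 10101010110 by 11001:
  pos 0: 10101 XOR 11001 = 01100
  pos 1: 11000 XOR 11001 = 00001
  pos 5: 11011 XOR 11001 = 00010
Remainder = 0100 (nonzero — an error is detected).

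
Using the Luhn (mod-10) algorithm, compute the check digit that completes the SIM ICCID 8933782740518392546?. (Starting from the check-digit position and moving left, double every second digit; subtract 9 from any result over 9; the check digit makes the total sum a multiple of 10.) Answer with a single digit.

Partial digits right→left: 6 4 5 2 9 3 8 1 5 0 4 7 2 8 7 3 3 9 8
Double every second digit counting from the check-digit position (so the 1st, 3rd, 5th, ... of the partial from the right).
  doubled (with −9 where >9): 3 1 9 7 1 8 4 5 6 7 → sum 51
  kept as-is: 4 2 3 1 0 7 8 3 9 → sum 37
Total = 51 + 37 = 88.
Check digit = (10 − (88 mod 10)) mod 10 = 2.

2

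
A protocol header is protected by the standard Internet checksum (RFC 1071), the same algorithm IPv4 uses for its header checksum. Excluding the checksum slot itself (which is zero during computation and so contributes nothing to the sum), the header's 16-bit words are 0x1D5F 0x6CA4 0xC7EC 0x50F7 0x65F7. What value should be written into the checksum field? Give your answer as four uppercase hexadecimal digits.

One's-complement addition (fold any carry out of bit 15 back into bit 0):
  0x1D5F + 0x6CA4 = 0x08A03
  0x8A03 + 0xC7EC = 0x151EF → wrap carry → 0x51F0
  0x51F0 + 0x50F7 = 0x0A2E7
  0xA2E7 + 0x65F7 = 0x108DE → wrap carry → 0x08DF
One's-complement sum = 0x08DF.
Checksum = ~0x08DF & 0xFFFF = 0xF720.

F720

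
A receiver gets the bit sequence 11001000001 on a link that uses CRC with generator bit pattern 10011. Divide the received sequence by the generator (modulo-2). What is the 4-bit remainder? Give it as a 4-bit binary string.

0000

Modulo-2 division of 11001000001 by 10011:
  pos 0: 11001 XOR 10011 = 01010
  pos 1: 10100 XOR 10011 = 00111
  pos 3: 11100 XOR 10011 = 01111
  pos 4: 11110 XOR 10011 = 01101
  pos 5: 11010 XOR 10011 = 01001
  pos 6: 10011 XOR 10011 = 00000
Remainder = 0000 (zero — the frame passes the CRC check).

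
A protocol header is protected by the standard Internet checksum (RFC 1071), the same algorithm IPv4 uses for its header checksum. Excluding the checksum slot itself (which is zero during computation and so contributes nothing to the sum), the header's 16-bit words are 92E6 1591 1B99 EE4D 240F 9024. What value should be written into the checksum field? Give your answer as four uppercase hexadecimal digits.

One's-complement addition (fold any carry out of bit 15 back into bit 0):
  0x92E6 + 0x1591 = 0x0A877
  0xA877 + 0x1B99 = 0x0C410
  0xC410 + 0xEE4D = 0x1B25D → wrap carry → 0xB25E
  0xB25E + 0x240F = 0x0D66D
  0xD66D + 0x9024 = 0x16691 → wrap carry → 0x6692
One's-complement sum = 0x6692.
Checksum = ~0x6692 & 0xFFFF = 0x996D.

996D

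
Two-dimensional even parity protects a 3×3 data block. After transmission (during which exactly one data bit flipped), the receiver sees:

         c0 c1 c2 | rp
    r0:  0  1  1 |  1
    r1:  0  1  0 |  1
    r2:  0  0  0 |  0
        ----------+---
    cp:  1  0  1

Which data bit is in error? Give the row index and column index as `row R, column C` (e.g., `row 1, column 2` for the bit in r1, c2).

row 0, column 0

Recompute each row's even parity and compare to rp:
  r0: data parity 0, sent rp 1 → mismatch
  r1: data parity 1, sent rp 1 → ok
  r2: data parity 0, sent rp 0 → ok
Recompute each column's even parity and compare to cp:
  c0: data parity 0, sent cp 1 → mismatch
  c1: data parity 0, sent cp 0 → ok
  c2: data parity 1, sent cp 1 → ok
Exactly one row (r0) and one column (c0) fail → the flipped bit is at their intersection.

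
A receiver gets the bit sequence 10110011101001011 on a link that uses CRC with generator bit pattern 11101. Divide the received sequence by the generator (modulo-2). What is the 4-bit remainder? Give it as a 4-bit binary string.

Modulo-2 division of 10110011101001011 by 11101:
  pos 0: 10110 XOR 11101 = 01011
  pos 1: 10110 XOR 11101 = 01011
  pos 2: 10111 XOR 11101 = 01010
  pos 3: 10101 XOR 11101 = 01000
  pos 4: 10001 XOR 11101 = 01100
  pos 5: 11000 XOR 11101 = 00101
  pos 7: 10110 XOR 11101 = 01011
  pos 8: 10110 XOR 11101 = 01011
  pos 9: 10111 XOR 11101 = 01010
  pos 10: 10100 XOR 11101 = 01001
  pos 11: 10011 XOR 11101 = 01110
  pos 12: 11101 XOR 11101 = 00000
Remainder = 0000 (zero — the frame passes the CRC check).

0000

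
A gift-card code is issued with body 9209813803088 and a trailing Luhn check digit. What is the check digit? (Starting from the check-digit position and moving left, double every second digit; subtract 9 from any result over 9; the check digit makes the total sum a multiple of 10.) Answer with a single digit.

0

Partial digits right→left: 8 8 0 3 0 8 3 1 8 9 0 2 9
Double every second digit counting from the check-digit position (so the 1st, 3rd, 5th, ... of the partial from the right).
  doubled (with −9 where >9): 7 0 0 6 7 0 9 → sum 29
  kept as-is: 8 3 8 1 9 2 → sum 31
Total = 29 + 31 = 60.
Check digit = (10 − (60 mod 10)) mod 10 = 0.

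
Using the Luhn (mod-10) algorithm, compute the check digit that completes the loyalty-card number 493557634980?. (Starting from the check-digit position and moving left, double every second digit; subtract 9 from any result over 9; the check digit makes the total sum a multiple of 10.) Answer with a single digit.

Partial digits right→left: 0 8 9 4 3 6 7 5 5 3 9 4
Double every second digit counting from the check-digit position (so the 1st, 3rd, 5th, ... of the partial from the right).
  doubled (with −9 where >9): 0 9 6 5 1 9 → sum 30
  kept as-is: 8 4 6 5 3 4 → sum 30
Total = 30 + 30 = 60.
Check digit = (10 − (60 mod 10)) mod 10 = 0.

0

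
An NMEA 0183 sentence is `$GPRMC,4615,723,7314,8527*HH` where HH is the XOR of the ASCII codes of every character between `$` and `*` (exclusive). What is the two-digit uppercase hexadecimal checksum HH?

XOR the ASCII codes of the payload characters:
  'G' = 0x47 → acc = 0x47
  'P' = 0x50 → acc = 0x17
  'R' = 0x52 → acc = 0x45
  'M' = 0x4D → acc = 0x08
  'C' = 0x43 → acc = 0x4B
  ',' = 0x2C → acc = 0x67
  '4' = 0x34 → acc = 0x53
  '6' = 0x36 → acc = 0x65
  '1' = 0x31 → acc = 0x54
  '5' = 0x35 → acc = 0x61
  ',' = 0x2C → acc = 0x4D
  '7' = 0x37 → acc = 0x7A
  '2' = 0x32 → acc = 0x48
  '3' = 0x33 → acc = 0x7B
  ',' = 0x2C → acc = 0x57
  '7' = 0x37 → acc = 0x60
  '3' = 0x33 → acc = 0x53
  '1' = 0x31 → acc = 0x62
  '4' = 0x34 → acc = 0x56
  ',' = 0x2C → acc = 0x7A
  '8' = 0x38 → acc = 0x42
  '5' = 0x35 → acc = 0x77
  '2' = 0x32 → acc = 0x45
  '7' = 0x37 → acc = 0x72
Checksum = 0x72.

72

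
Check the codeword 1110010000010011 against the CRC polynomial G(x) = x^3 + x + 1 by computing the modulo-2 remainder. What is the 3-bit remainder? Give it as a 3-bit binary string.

Modulo-2 division of 1110010000010011 by 1011:
  pos 0: 1110 XOR 1011 = 0101
  pos 1: 1010 XOR 1011 = 0001
  pos 4: 1100 XOR 1011 = 0111
  pos 5: 1110 XOR 1011 = 0101
  pos 6: 1010 XOR 1011 = 0001
  pos 9: 1010 XOR 1011 = 0001
  pos 12: 1011 XOR 1011 = 0000
Remainder = 000 (zero — the frame passes the CRC check).

000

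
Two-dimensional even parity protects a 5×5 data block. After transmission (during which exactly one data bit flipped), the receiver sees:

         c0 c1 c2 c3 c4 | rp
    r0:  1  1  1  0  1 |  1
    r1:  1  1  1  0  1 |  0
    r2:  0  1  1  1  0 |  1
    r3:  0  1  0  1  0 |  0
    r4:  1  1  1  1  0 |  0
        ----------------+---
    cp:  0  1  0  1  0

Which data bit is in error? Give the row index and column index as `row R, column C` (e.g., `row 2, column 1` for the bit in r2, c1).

row 0, column 0

Recompute each row's even parity and compare to rp:
  r0: data parity 0, sent rp 1 → mismatch
  r1: data parity 0, sent rp 0 → ok
  r2: data parity 1, sent rp 1 → ok
  r3: data parity 0, sent rp 0 → ok
  r4: data parity 0, sent rp 0 → ok
Recompute each column's even parity and compare to cp:
  c0: data parity 1, sent cp 0 → mismatch
  c1: data parity 1, sent cp 1 → ok
  c2: data parity 0, sent cp 0 → ok
  c3: data parity 1, sent cp 1 → ok
  c4: data parity 0, sent cp 0 → ok
Exactly one row (r0) and one column (c0) fail → the flipped bit is at their intersection.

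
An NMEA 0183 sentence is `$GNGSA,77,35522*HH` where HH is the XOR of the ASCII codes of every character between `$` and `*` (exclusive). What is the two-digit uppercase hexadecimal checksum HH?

XOR the ASCII codes of the payload characters:
  'G' = 0x47 → acc = 0x47
  'N' = 0x4E → acc = 0x09
  'G' = 0x47 → acc = 0x4E
  'S' = 0x53 → acc = 0x1D
  'A' = 0x41 → acc = 0x5C
  ',' = 0x2C → acc = 0x70
  '7' = 0x37 → acc = 0x47
  '7' = 0x37 → acc = 0x70
  ',' = 0x2C → acc = 0x5C
  '3' = 0x33 → acc = 0x6F
  '5' = 0x35 → acc = 0x5A
  '5' = 0x35 → acc = 0x6F
  '2' = 0x32 → acc = 0x5D
  '2' = 0x32 → acc = 0x6F
Checksum = 0x6F.

6F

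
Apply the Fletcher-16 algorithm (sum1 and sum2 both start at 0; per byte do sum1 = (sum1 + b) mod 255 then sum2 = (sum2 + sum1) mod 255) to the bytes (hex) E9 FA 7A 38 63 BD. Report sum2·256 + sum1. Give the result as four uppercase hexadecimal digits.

Running sums (mod 255):
  after byte 0 (E9): sum1=233, sum2=233
  after byte 1 (FA): sum1=228, sum2=206
  after byte 2 (7A): sum1=95, sum2=46
  after byte 3 (38): sum1=151, sum2=197
  after byte 4 (63): sum1=250, sum2=192
  after byte 5 (BD): sum1=184, sum2=121
Checksum = sum2·256 + sum1 = 121·256 + 184 = 31160 = 0x79B8.

79B8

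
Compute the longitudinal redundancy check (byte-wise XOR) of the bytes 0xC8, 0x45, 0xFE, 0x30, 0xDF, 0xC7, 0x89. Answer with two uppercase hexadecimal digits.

XOR the bytes together:
  start with 0xC8
  0xC8 ⊕ 0x45 = 0x8D
  0x8D ⊕ 0xFE = 0x73
  0x73 ⊕ 0x30 = 0x43
  0x43 ⊕ 0xDF = 0x9C
  0x9C ⊕ 0xC7 = 0x5B
  0x5B ⊕ 0x89 = 0xD2

D2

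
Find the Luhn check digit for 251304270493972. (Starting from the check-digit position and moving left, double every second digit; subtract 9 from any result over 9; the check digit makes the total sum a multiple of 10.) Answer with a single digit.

Partial digits right→left: 2 7 9 3 9 4 0 7 2 4 0 3 1 5 2
Double every second digit counting from the check-digit position (so the 1st, 3rd, 5th, ... of the partial from the right).
  doubled (with −9 where >9): 4 9 9 0 4 0 2 4 → sum 32
  kept as-is: 7 3 4 7 4 3 5 → sum 33
Total = 32 + 33 = 65.
Check digit = (10 − (65 mod 10)) mod 10 = 5.

5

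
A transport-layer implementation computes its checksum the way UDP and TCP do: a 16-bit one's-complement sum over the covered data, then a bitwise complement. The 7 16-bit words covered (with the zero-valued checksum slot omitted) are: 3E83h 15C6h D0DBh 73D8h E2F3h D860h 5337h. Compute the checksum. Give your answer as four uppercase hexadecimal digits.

One's-complement addition (fold any carry out of bit 15 back into bit 0):
  0x3E83 + 0x15C6 = 0x05449
  0x5449 + 0xD0DB = 0x12524 → wrap carry → 0x2525
  0x2525 + 0x73D8 = 0x098FD
  0x98FD + 0xE2F3 = 0x17BF0 → wrap carry → 0x7BF1
  0x7BF1 + 0xD860 = 0x15451 → wrap carry → 0x5452
  0x5452 + 0x5337 = 0x0A789
One's-complement sum = 0xA789.
Checksum = ~0xA789 & 0xFFFF = 0x5876.

5876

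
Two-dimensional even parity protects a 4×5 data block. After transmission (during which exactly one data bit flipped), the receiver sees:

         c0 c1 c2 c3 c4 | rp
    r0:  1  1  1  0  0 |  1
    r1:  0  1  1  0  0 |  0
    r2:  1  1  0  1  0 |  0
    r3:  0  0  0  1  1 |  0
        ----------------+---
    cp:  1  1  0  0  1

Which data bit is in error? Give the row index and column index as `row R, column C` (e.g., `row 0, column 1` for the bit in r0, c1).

row 2, column 0

Recompute each row's even parity and compare to rp:
  r0: data parity 1, sent rp 1 → ok
  r1: data parity 0, sent rp 0 → ok
  r2: data parity 1, sent rp 0 → mismatch
  r3: data parity 0, sent rp 0 → ok
Recompute each column's even parity and compare to cp:
  c0: data parity 0, sent cp 1 → mismatch
  c1: data parity 1, sent cp 1 → ok
  c2: data parity 0, sent cp 0 → ok
  c3: data parity 0, sent cp 0 → ok
  c4: data parity 1, sent cp 1 → ok
Exactly one row (r2) and one column (c0) fail → the flipped bit is at their intersection.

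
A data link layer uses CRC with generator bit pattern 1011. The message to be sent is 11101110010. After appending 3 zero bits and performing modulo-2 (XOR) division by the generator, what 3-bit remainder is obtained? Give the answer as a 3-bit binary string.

Append 3 zeros: 11101110010000. Divide by 1011 (XOR where the leading bit is 1):
  pos 0: 1110 XOR 1011 = 0101
  pos 1: 1011 XOR 1011 = 0000
  pos 5: 1100 XOR 1011 = 0111
  pos 6: 1111 XOR 1011 = 0100
  pos 7: 1000 XOR 1011 = 0011
  pos 9: 1100 XOR 1011 = 0111
  pos 10: 1110 XOR 1011 = 0101
Remainder (last 3 bits) = 101. This is the CRC / FCS.

101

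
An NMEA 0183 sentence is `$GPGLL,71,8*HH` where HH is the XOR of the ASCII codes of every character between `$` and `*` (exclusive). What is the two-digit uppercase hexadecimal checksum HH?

6E

XOR the ASCII codes of the payload characters:
  'G' = 0x47 → acc = 0x47
  'P' = 0x50 → acc = 0x17
  'G' = 0x47 → acc = 0x50
  'L' = 0x4C → acc = 0x1C
  'L' = 0x4C → acc = 0x50
  ',' = 0x2C → acc = 0x7C
  '7' = 0x37 → acc = 0x4B
  '1' = 0x31 → acc = 0x7A
  ',' = 0x2C → acc = 0x56
  '8' = 0x38 → acc = 0x6E
Checksum = 0x6E.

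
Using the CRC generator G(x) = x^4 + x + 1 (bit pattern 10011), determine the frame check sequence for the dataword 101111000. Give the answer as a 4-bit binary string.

1100

Append 4 zeros: 1011110000000. Divide by 10011 (XOR where the leading bit is 1):
  pos 0: 10111 XOR 10011 = 00100
  pos 2: 10010 XOR 10011 = 00001
  pos 6: 10000 XOR 10011 = 00011
Remainder (last 4 bits) = 1100. This is the CRC / FCS.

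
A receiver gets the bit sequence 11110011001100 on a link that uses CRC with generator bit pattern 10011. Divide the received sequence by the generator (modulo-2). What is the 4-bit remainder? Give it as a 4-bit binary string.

Modulo-2 division of 11110011001100 by 10011:
  pos 0: 11110 XOR 10011 = 01101
  pos 1: 11010 XOR 10011 = 01001
  pos 2: 10011 XOR 10011 = 00000
  pos 7: 10011 XOR 10011 = 00000
Remainder = 0000 (zero — the frame passes the CRC check).

0000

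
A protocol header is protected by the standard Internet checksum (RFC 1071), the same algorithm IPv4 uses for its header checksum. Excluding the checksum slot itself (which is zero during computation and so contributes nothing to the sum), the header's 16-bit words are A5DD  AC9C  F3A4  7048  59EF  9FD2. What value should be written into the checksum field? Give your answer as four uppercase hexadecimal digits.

4FD6

One's-complement addition (fold any carry out of bit 15 back into bit 0):
  0xA5DD + 0xAC9C = 0x15279 → wrap carry → 0x527A
  0x527A + 0xF3A4 = 0x1461E → wrap carry → 0x461F
  0x461F + 0x7048 = 0x0B667
  0xB667 + 0x59EF = 0x11056 → wrap carry → 0x1057
  0x1057 + 0x9FD2 = 0x0B029
One's-complement sum = 0xB029.
Checksum = ~0xB029 & 0xFFFF = 0x4FD6.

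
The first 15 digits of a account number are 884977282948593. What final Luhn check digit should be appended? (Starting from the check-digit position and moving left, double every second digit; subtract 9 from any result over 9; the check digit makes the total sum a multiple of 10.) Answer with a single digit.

9

Partial digits right→left: 3 9 5 8 4 9 2 8 2 7 7 9 4 8 8
Double every second digit counting from the check-digit position (so the 1st, 3rd, 5th, ... of the partial from the right).
  doubled (with −9 where >9): 6 1 8 4 4 5 8 7 → sum 43
  kept as-is: 9 8 9 8 7 9 8 → sum 58
Total = 43 + 58 = 101.
Check digit = (10 − (101 mod 10)) mod 10 = 9.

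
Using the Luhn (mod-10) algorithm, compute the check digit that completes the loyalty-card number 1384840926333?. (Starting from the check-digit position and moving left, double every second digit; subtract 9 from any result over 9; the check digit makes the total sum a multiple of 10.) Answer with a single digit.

Partial digits right→left: 3 3 3 6 2 9 0 4 8 4 8 3 1
Double every second digit counting from the check-digit position (so the 1st, 3rd, 5th, ... of the partial from the right).
  doubled (with −9 where >9): 6 6 4 0 7 7 2 → sum 32
  kept as-is: 3 6 9 4 4 3 → sum 29
Total = 32 + 29 = 61.
Check digit = (10 − (61 mod 10)) mod 10 = 9.

9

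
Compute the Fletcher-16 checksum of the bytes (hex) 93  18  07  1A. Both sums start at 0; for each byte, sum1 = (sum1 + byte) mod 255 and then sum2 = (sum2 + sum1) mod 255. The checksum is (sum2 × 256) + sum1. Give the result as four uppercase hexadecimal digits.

Running sums (mod 255):
  after byte 0 (93): sum1=147, sum2=147
  after byte 1 (18): sum1=171, sum2=63
  after byte 2 (07): sum1=178, sum2=241
  after byte 3 (1A): sum1=204, sum2=190
Checksum = sum2·256 + sum1 = 190·256 + 204 = 48844 = 0xBECC.

BECC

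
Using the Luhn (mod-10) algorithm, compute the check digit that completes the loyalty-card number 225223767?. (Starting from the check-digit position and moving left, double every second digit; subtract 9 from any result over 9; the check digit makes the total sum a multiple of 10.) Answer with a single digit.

Partial digits right→left: 7 6 7 3 2 2 5 2 2
Double every second digit counting from the check-digit position (so the 1st, 3rd, 5th, ... of the partial from the right).
  doubled (with −9 where >9): 5 5 4 1 4 → sum 19
  kept as-is: 6 3 2 2 → sum 13
Total = 19 + 13 = 32.
Check digit = (10 − (32 mod 10)) mod 10 = 8.

8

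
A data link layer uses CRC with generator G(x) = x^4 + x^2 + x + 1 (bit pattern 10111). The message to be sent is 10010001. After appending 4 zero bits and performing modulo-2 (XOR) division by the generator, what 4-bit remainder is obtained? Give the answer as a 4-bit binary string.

Append 4 zeros: 100100010000. Divide by 10111 (XOR where the leading bit is 1):
  pos 0: 10010 XOR 10111 = 00101
  pos 2: 10100 XOR 10111 = 00011
  pos 5: 11100 XOR 10111 = 01011
  pos 6: 10110 XOR 10111 = 00001
Remainder (last 4 bits) = 0010. This is the CRC / FCS.

0010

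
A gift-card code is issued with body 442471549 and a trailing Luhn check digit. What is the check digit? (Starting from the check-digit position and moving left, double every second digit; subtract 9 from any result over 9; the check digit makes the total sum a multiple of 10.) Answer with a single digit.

Partial digits right→left: 9 4 5 1 7 4 2 4 4
Double every second digit counting from the check-digit position (so the 1st, 3rd, 5th, ... of the partial from the right).
  doubled (with −9 where >9): 9 1 5 4 8 → sum 27
  kept as-is: 4 1 4 4 → sum 13
Total = 27 + 13 = 40.
Check digit = (10 − (40 mod 10)) mod 10 = 0.

0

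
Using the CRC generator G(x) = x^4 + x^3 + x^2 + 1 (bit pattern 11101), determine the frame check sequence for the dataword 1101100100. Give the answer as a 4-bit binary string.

1011

Append 4 zeros: 11011001000000. Divide by 11101 (XOR where the leading bit is 1):
  pos 0: 11011 XOR 11101 = 00110
  pos 2: 11000 XOR 11101 = 00101
  pos 4: 10110 XOR 11101 = 01011
  pos 5: 10110 XOR 11101 = 01011
  pos 6: 10110 XOR 11101 = 01011
  pos 7: 10110 XOR 11101 = 01011
  pos 8: 10110 XOR 11101 = 01011
  pos 9: 10110 XOR 11101 = 01011
Remainder (last 4 bits) = 1011. This is the CRC / FCS.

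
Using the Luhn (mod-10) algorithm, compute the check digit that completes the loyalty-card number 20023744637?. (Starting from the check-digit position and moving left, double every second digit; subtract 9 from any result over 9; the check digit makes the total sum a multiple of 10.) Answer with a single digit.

Partial digits right→left: 7 3 6 4 4 7 3 2 0 0 2
Double every second digit counting from the check-digit position (so the 1st, 3rd, 5th, ... of the partial from the right).
  doubled (with −9 where >9): 5 3 8 6 0 4 → sum 26
  kept as-is: 3 4 7 2 0 → sum 16
Total = 26 + 16 = 42.
Check digit = (10 − (42 mod 10)) mod 10 = 8.

8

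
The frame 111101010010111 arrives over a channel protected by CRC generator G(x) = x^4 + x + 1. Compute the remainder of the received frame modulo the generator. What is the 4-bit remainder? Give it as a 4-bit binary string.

0000

Modulo-2 division of 111101010010111 by 10011:
  pos 0: 11110 XOR 10011 = 01101
  pos 1: 11011 XOR 10011 = 01000
  pos 2: 10000 XOR 10011 = 00011
  pos 5: 11100 XOR 10011 = 01111
  pos 6: 11111 XOR 10011 = 01100
  pos 7: 11000 XOR 10011 = 01011
  pos 8: 10111 XOR 10011 = 00100
  pos 10: 10011 XOR 10011 = 00000
Remainder = 0000 (zero — the frame passes the CRC check).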